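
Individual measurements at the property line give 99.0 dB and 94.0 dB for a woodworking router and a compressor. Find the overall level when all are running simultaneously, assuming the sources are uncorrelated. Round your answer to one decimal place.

100.2 dB

Incoherent sources combine by intensity addition: L_total = 10·log₁₀(Σ 10^(L_i/10)).
Σ 10^(L/10) = 10^(99.0/10) + 10^(94.0/10) = 1.046e+10.
L_total = 10·log₁₀(1.046e+10) = 100.19 dB.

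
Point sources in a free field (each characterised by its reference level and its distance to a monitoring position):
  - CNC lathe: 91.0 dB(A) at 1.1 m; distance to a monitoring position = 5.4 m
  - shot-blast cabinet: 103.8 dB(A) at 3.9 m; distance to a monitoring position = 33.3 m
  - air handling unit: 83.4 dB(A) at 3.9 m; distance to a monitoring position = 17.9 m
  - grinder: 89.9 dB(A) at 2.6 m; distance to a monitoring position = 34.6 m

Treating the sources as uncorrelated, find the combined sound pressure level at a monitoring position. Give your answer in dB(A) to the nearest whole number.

86 dB(A)

First find each source's level at the receiver (point-source: −20·log₁₀(r/r_ref)), then combine on an intensity basis.
CNC lathe: 91.0 − 20·log₁₀(5.4/1.1) = 91.0 − 13.82 = 77.18 dB(A).
shot-blast cabinet: 103.8 − 20·log₁₀(33.3/3.9) = 103.8 − 18.63 = 85.17 dB(A).
air handling unit: 83.4 − 20·log₁₀(17.9/3.9) = 83.4 − 13.24 = 70.16 dB(A).
grinder: 89.9 − 20·log₁₀(34.6/2.6) = 89.9 − 22.48 = 67.42 dB(A).
Σ 10^(L/10) = 3.972e+08 → L_total = 10·log₁₀(3.972e+08) = 85.99 dB(A).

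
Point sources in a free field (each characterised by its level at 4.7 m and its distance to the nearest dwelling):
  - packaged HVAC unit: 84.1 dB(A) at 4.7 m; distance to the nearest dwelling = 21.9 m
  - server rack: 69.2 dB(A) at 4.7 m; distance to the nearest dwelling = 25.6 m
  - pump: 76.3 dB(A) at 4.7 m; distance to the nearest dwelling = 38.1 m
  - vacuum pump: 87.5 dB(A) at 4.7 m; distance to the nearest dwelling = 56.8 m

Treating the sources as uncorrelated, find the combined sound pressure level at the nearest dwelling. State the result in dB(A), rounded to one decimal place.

Apply inverse-square spreading to bring every level to the receiver, then sum 10^(L/10).
packaged HVAC unit: 84.1 − 20·log₁₀(21.9/4.7) = 84.1 − 13.37 = 70.73 dB(A).
server rack: 69.2 − 20·log₁₀(25.6/4.7) = 69.2 − 14.72 = 54.48 dB(A).
pump: 76.3 − 20·log₁₀(38.1/4.7) = 76.3 − 18.18 = 58.12 dB(A).
vacuum pump: 87.5 − 20·log₁₀(56.8/4.7) = 87.5 − 21.65 = 65.85 dB(A).
Σ 10^(L/10) = 1.662e+07 → L_total = 10·log₁₀(1.662e+07) = 72.21 dB(A).

72.2 dB(A)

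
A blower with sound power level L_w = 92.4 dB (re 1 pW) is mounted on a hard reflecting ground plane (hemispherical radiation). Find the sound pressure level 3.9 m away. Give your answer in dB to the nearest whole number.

73 dB

L_p = L_w − 10·log₁₀(2π·r²) with r = 3.9 m.
2π·r² = 95.57 m², 10·log₁₀ of that is 19.803 dB.
L_p = 92.4 − 19.803 = 72.60 dB.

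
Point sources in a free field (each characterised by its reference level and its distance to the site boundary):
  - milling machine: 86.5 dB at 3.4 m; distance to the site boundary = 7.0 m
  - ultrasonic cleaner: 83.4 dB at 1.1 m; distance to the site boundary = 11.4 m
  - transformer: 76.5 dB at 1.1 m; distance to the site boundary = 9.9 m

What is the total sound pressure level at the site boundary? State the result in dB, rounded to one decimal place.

First find each source's level at the receiver (point-source: −20·log₁₀(r/r_ref)), then combine on an intensity basis.
milling machine: 86.5 − 20·log₁₀(7.0/3.4) = 86.5 − 6.27 = 80.23 dB.
ultrasonic cleaner: 83.4 − 20·log₁₀(11.4/1.1) = 83.4 − 20.31 = 63.09 dB.
transformer: 76.5 − 20·log₁₀(9.9/1.1) = 76.5 − 19.08 = 57.42 dB.
Σ 10^(L/10) = 1.080e+08 → L_total = 10·log₁₀(1.080e+08) = 80.33 dB.

80.3 dB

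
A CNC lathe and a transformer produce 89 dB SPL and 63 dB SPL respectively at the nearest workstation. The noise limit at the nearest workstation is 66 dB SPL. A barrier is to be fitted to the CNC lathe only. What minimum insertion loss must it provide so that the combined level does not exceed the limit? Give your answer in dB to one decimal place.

26.0 dB

The untreated sources together contribute 10^(63/10) = 1.995e+06, i.e. 63.00 dB SPL.
To meet 66 dB SPL overall, the treated CNC lathe may contribute at most 10^(66/10) − 1.995e+06 = 1.986e+06, i.e. 62.98 dB SPL.
So the CNC lathe must be reduced from 89 to 62.98 dB SPL: IL = 26.02 dB.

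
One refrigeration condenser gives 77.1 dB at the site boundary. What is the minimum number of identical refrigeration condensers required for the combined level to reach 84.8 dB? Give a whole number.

The shortfall is 84.8 − 77.1 = 7.7 dB, and N units add 10·log₁₀ N, so need 10·log₁₀ N ≥ 7.7.
N ≥ 10^(7.7/10) = 5.888, so N = 6.

6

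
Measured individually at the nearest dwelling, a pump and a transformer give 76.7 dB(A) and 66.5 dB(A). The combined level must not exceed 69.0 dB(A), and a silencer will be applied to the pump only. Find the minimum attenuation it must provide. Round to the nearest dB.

11 dB

The untreated sources together contribute 10^(66.5/10) = 4.467e+06, i.e. 66.50 dB(A).
The limit corresponds to 10^(69.0/10) = 7.943e+06; subtracting the fixed part leaves 3.476e+06 for the pump, i.e. 65.41 dB(A).
So the pump must be reduced from 76.7 to 65.41 dB(A): IL = 11.29 dB.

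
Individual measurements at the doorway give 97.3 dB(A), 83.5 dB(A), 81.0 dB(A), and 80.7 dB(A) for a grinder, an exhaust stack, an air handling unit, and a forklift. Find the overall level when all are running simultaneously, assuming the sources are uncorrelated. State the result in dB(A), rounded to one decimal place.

97.7 dB(A)

Incoherent sources combine by intensity addition: L_total = 10·log₁₀(Σ 10^(L_i/10)).
Σ 10^(L/10) = 10^(97.3/10) + 10^(83.5/10) + 10^(81.0/10) + 10^(80.7/10) = 5.838e+09.
L_total = 10·log₁₀(5.838e+09) = 97.66 dB(A).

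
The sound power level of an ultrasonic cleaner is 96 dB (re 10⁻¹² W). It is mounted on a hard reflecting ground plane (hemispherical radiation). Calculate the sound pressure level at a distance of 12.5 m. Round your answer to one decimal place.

L_p = L_w − 10·log₁₀(2π·r²) with r = 12.5 m.
2π·r² = 981.7 m², 10·log₁₀ of that is 29.920 dB.
L_p = 96 − 29.920 = 66.08 dB.

66.1 dB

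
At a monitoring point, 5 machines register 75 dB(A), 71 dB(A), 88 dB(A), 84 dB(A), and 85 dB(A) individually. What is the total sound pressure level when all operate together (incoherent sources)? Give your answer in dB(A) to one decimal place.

90.9 dB(A)

Incoherent sources combine by intensity addition: L_total = 10·log₁₀(Σ 10^(L_i/10)).
Σ 10^(L/10) = 10^(75/10) + 10^(71/10) + 10^(88/10) + 10^(84/10) + 10^(85/10) = 1.243e+09.
L_total = 10·log₁₀(1.243e+09) = 90.94 dB(A).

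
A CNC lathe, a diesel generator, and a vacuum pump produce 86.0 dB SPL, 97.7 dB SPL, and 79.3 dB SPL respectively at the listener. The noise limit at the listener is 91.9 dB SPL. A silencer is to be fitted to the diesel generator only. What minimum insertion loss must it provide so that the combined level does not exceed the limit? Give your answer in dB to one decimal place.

Fixed contribution from the other sources: Σ 10^(L/10) = 10^(86.0/10) + 10^(79.3/10) = 4.832e+08 (86.84 dB SPL).
To meet 91.9 dB SPL overall, the treated diesel generator may contribute at most 10^(91.9/10) − 4.832e+08 = 1.066e+09, i.e. 90.28 dB SPL.
So the diesel generator must be reduced from 97.7 to 90.28 dB SPL: IL = 7.42 dB.

7.4 dB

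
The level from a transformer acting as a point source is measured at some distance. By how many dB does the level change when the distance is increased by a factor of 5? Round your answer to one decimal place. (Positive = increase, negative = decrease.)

Point-source spreading: ΔL = −20·log₁₀(r₂/r₁).
ΔL = −20·log₁₀(5) = -13.98 dB.

-14.0 dB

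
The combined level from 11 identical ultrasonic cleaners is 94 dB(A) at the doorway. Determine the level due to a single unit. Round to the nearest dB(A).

84 dB(A)

Dividing the total intensity by 11 lowers the level by 10·log₁₀ 11 = 10.414 dB: L₁ = 94 − 10.414.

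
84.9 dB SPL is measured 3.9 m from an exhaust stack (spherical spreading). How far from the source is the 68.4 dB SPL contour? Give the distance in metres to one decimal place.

26.1 m

The 16.5 dB drop corresponds to a distance ratio of 10^(16.5/20) for a point source.
r₂ = 3.9·10^((84.9−68.4)/20) = 3.9·10^(16.5/20) = 26.07 m.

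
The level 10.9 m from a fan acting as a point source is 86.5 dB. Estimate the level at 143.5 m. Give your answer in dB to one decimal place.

64.1 dB

For a point source, L₂ = L₁ − 20·log₁₀(r₂/r₁).
L₂ = 86.5 − 20·log₁₀(143.5/10.9) = 86.5 − 22.389 = 64.11 dB.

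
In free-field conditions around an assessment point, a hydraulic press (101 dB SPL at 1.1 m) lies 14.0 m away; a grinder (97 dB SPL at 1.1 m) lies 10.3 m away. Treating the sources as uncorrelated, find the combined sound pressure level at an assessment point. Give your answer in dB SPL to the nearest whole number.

81 dB SPL

Apply inverse-square spreading to bring every level to the receiver, then sum 10^(L/10).
hydraulic press: 101 − 20·log₁₀(14.0/1.1) = 101 − 22.09 = 78.91 dB SPL.
grinder: 97 − 20·log₁₀(10.3/1.1) = 97 − 19.43 = 77.57 dB SPL.
Σ 10^(L/10) = 1.349e+08 → L_total = 10·log₁₀(1.349e+08) = 81.30 dB SPL.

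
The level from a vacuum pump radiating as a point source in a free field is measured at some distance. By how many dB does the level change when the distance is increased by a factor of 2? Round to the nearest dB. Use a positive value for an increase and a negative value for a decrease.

-6 dB

Point-source spreading: ΔL = −20·log₁₀(r₂/r₁).
ΔL = −20·log₁₀(2) = -6.02 dB.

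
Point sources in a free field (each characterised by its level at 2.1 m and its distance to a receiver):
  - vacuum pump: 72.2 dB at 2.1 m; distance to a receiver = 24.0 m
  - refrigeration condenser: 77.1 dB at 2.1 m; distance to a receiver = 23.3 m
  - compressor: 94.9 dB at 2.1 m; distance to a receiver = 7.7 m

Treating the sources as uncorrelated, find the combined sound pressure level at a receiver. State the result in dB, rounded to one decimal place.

83.6 dB

Apply inverse-square spreading to bring every level to the receiver, then sum 10^(L/10).
vacuum pump: 72.2 − 20·log₁₀(24.0/2.1) = 72.2 − 21.16 = 51.04 dB.
refrigeration condenser: 77.1 − 20·log₁₀(23.3/2.1) = 77.1 − 20.90 = 56.20 dB.
compressor: 94.9 − 20·log₁₀(7.7/2.1) = 94.9 − 11.29 = 83.61 dB.
Σ 10^(L/10) = 2.304e+08 → L_total = 10·log₁₀(2.304e+08) = 83.62 dB.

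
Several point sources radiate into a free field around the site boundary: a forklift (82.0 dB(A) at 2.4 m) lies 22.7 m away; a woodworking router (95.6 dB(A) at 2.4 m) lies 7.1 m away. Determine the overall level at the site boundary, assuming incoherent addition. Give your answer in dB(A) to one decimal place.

Apply inverse-square spreading to bring every level to the receiver, then sum 10^(L/10).
forklift: 82.0 − 20·log₁₀(22.7/2.4) = 82.0 − 19.52 = 62.48 dB(A).
woodworking router: 95.6 − 20·log₁₀(7.1/2.4) = 95.6 − 9.42 = 86.18 dB(A).
Σ 10^(L/10) = 4.166e+08 → L_total = 10·log₁₀(4.166e+08) = 86.20 dB(A).

86.2 dB(A)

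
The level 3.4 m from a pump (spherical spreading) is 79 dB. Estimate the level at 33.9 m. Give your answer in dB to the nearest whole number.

59 dB

For a point source, L₂ = L₁ − 20·log₁₀(r₂/r₁).
L₂ = 79 − 20·log₁₀(33.9/3.4) = 79 − 19.974 = 59.03 dB.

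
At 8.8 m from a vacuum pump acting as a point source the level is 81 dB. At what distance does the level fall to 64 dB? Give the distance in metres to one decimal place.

The 17.0 dB drop corresponds to a distance ratio of 10^(17.0/20) for a point source.
r₂ = 8.8·10^((81−64)/20) = 8.8·10^(17.0/20) = 62.30 m.

62.3 m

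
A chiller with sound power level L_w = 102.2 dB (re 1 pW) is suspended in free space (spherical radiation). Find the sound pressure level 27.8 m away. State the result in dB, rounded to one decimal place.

62.3 dB

Free-field spherical radiation: L_p = L_w − 10·log₁₀(4π·r²), r = 27.8 m.
4π·r² = 9712 m², 10·log₁₀ of that is 39.873 dB.
L_p = 102.2 − 39.873 = 62.33 dB.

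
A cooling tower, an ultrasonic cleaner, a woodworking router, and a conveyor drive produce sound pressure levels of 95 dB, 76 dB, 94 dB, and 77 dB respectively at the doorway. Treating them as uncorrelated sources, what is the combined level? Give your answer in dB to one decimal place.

97.6 dB

For uncorrelated sources the intensities add, so convert each level to linear form, sum, and take 10·log₁₀ of the total.
Σ 10^(L/10) = 10^(95/10) + 10^(76/10) + 10^(94/10) + 10^(77/10) = 5.764e+09.
L_total = 10·log₁₀(5.764e+09) = 97.61 dB.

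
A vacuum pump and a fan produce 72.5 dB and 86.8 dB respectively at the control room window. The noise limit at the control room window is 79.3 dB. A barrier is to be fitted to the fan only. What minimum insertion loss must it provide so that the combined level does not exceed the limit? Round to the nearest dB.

Everything except the fan sums to 10^(72.5/10) = 1.778e+07 in linear terms, 72.50 dB.
To meet 79.3 dB overall, the treated fan may contribute at most 10^(79.3/10) − 1.778e+07 = 6.733e+07, i.e. 78.28 dB.
Required insertion loss = 86.8 − 78.28 = 8.52 dB.

9 dB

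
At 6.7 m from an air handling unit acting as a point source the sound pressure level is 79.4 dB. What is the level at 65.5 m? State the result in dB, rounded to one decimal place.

For a point source, L₂ = L₁ − 20·log₁₀(r₂/r₁).
L₂ = 79.4 − 20·log₁₀(65.5/6.7) = 79.4 − 19.803 = 59.60 dB.

59.6 dB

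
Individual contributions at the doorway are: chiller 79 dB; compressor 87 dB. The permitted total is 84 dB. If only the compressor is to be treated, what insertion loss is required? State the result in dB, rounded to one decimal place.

4.7 dB

Everything except the compressor sums to 10^(79/10) = 7.943e+07 in linear terms, 79.00 dB.
The limit corresponds to 10^(84/10) = 2.512e+08; subtracting the fixed part leaves 1.718e+08 for the compressor, i.e. 82.35 dB.
Required insertion loss = 87 − 82.35 = 4.65 dB.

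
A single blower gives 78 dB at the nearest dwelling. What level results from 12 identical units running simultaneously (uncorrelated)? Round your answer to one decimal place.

With 12 equal, uncorrelated contributions the intensity is 12× that of one unit, giving a rise of 10·log₁₀ 12.
L_total = 78 + 10·log₁₀(12) = 78 + 10.792 = 88.79 dB.

88.8 dB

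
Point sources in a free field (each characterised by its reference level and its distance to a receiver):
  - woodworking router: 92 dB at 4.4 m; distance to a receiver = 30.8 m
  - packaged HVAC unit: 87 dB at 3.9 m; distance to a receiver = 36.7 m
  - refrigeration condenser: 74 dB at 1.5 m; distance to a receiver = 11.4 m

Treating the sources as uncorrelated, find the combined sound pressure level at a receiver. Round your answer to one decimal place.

Propagate each source to the receiver with L = L_ref − 20·log₁₀(r/r_ref), then add intensities.
woodworking router: 92 − 20·log₁₀(30.8/4.4) = 92 − 16.90 = 75.10 dB.
packaged HVAC unit: 87 − 20·log₁₀(36.7/3.9) = 87 − 19.47 = 67.53 dB.
refrigeration condenser: 74 − 20·log₁₀(11.4/1.5) = 74 − 17.62 = 56.38 dB.
Σ 10^(L/10) = 3.844e+07 → L_total = 10·log₁₀(3.844e+07) = 75.85 dB.

75.8 dB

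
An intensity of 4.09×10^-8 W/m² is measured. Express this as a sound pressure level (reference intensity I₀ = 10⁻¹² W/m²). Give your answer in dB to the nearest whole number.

46 dB

I/I₀ = 4.09×10^-8/10⁻¹² = 4.09×10^4, and L = 10·log₁₀(I/I₀).
L = 10·(0.6117 + 4) = 46.12 dB.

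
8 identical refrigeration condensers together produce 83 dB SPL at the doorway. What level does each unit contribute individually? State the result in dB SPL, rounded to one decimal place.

74.0 dB SPL

Dividing the total intensity by 8 lowers the level by 10·log₁₀ 8 = 9.031 dB: L₁ = 83 − 9.031.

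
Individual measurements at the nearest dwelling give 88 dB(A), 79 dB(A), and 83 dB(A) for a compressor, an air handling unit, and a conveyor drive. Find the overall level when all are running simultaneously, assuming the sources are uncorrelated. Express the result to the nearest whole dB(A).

90 dB(A)

Incoherent sources combine by intensity addition: L_total = 10·log₁₀(Σ 10^(L_i/10)).
Σ 10^(L/10) = 10^(88/10) + 10^(79/10) + 10^(83/10) = 9.099e+08.
L_total = 10·log₁₀(9.099e+08) = 89.59 dB(A).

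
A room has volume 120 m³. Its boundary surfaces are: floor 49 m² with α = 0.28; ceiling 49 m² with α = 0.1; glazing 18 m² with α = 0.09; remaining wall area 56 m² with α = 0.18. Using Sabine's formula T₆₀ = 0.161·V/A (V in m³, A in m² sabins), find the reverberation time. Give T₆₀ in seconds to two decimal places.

0.64 s

Total absorption A = 49·0.28 + 49·0.1 + 18·0.09 + 56·0.18 = 30.32 m² sabins.
T₆₀ = 0.161 × 120 / 30.32 = 0.637 s.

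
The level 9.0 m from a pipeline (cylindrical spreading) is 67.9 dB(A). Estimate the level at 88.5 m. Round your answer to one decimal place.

58.0 dB(A)

For a line source, L₂ = L₁ − 10·log₁₀(r₂/r₁).
L₂ = 67.9 − 10·log₁₀(88.5/9.0) = 67.9 − 9.927 = 57.97 dB(A).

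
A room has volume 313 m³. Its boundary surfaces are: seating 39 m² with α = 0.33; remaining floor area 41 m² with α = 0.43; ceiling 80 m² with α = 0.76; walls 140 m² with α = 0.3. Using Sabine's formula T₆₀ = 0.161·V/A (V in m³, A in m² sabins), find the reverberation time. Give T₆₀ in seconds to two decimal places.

0.38 s

Total absorption A = 39·0.33 + 41·0.43 + 80·0.76 + 140·0.3 = 133.30 m² sabins.
T₆₀ = 0.161·V/A = 0.161·313/133.30 = 0.378 s.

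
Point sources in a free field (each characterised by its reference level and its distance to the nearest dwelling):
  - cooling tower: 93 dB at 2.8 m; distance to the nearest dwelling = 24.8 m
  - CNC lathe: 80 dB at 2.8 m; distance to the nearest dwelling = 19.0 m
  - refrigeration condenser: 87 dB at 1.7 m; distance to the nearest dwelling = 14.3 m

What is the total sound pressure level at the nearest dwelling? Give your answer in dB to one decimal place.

75.4 dB

First find each source's level at the receiver (point-source: −20·log₁₀(r/r_ref)), then combine on an intensity basis.
cooling tower: 93 − 20·log₁₀(24.8/2.8) = 93 − 18.95 = 74.05 dB.
CNC lathe: 80 − 20·log₁₀(19.0/2.8) = 80 − 16.63 = 63.37 dB.
refrigeration condenser: 87 − 20·log₁₀(14.3/1.7) = 87 − 18.50 = 68.50 dB.
Σ 10^(L/10) = 3.469e+07 → L_total = 10·log₁₀(3.469e+07) = 75.40 dB.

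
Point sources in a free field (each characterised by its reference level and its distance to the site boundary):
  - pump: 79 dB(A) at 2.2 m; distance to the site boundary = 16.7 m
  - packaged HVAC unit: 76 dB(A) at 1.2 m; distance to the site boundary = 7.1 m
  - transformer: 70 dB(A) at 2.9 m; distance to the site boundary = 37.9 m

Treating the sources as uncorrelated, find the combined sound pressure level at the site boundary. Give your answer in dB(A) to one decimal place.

64.1 dB(A)

Propagate each source to the receiver with L = L_ref − 20·log₁₀(r/r_ref), then add intensities.
pump: 79 − 20·log₁₀(16.7/2.2) = 79 − 17.61 = 61.39 dB(A).
packaged HVAC unit: 76 − 20·log₁₀(7.1/1.2) = 76 − 15.44 = 60.56 dB(A).
transformer: 70 − 20·log₁₀(37.9/2.9) = 70 − 22.32 = 47.68 dB(A).
Σ 10^(L/10) = 2.574e+06 → L_total = 10·log₁₀(2.574e+06) = 64.11 dB(A).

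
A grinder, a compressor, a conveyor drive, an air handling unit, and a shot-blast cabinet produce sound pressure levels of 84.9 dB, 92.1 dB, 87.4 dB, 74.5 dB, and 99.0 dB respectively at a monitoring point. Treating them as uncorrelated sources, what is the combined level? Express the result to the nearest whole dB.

100 dB

Incoherent sources combine by intensity addition: L_total = 10·log₁₀(Σ 10^(L_i/10)).
Σ 10^(L/10) = 10^(84.9/10) + 10^(92.1/10) + 10^(87.4/10) + 10^(74.5/10) + 10^(99.0/10) = 1.045e+10.
L_total = 10·log₁₀(1.045e+10) = 100.19 dB.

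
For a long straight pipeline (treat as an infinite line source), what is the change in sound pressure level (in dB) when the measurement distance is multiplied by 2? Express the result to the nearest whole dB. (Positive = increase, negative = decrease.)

-3 dB

With cylindrical spreading the level changes by −10·log₁₀(r₂/r₁).
ΔL = −10·log₁₀(2) = -3.01 dB.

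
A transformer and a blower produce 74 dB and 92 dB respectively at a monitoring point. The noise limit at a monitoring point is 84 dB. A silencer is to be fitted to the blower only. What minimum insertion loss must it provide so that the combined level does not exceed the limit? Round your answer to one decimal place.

Everything except the blower sums to 10^(74/10) = 2.512e+07 in linear terms, 74.00 dB.
To meet 84 dB overall, the treated blower may contribute at most 10^(84/10) − 2.512e+07 = 2.261e+08, i.e. 83.54 dB.
So the blower must be reduced from 92 to 83.54 dB: IL = 8.46 dB.

8.5 dB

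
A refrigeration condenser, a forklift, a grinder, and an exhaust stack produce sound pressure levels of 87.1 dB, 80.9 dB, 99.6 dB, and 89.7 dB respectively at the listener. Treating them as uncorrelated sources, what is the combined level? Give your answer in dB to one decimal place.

Incoherent sources combine by intensity addition: L_total = 10·log₁₀(Σ 10^(L_i/10)).
Σ 10^(L/10) = 10^(87.1/10) + 10^(80.9/10) + 10^(99.6/10) + 10^(89.7/10) = 1.069e+10.
L_total = 10·log₁₀(1.069e+10) = 100.29 dB.

100.3 dB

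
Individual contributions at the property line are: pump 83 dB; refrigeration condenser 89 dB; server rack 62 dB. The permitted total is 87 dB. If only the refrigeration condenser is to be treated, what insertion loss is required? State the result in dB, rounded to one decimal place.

4.2 dB

The untreated sources together contribute 10^(83/10) + 10^(62/10) = 2.011e+08, i.e. 83.03 dB.
The limit corresponds to 10^(87/10) = 5.012e+08; subtracting the fixed part leaves 3.001e+08 for the refrigeration condenser, i.e. 84.77 dB.
Required insertion loss = 89 − 84.77 = 4.23 dB.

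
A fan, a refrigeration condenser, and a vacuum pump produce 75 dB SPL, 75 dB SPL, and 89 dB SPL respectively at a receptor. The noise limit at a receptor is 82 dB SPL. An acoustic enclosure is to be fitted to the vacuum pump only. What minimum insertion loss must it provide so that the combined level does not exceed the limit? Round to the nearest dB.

9 dB

Everything except the vacuum pump sums to 10^(75/10) + 10^(75/10) = 6.325e+07 in linear terms, 78.01 dB SPL.
The limit corresponds to 10^(82/10) = 1.585e+08; subtracting the fixed part leaves 9.524e+07 for the vacuum pump, i.e. 79.79 dB SPL.
So the vacuum pump must be reduced from 89 to 79.79 dB SPL: IL = 9.21 dB.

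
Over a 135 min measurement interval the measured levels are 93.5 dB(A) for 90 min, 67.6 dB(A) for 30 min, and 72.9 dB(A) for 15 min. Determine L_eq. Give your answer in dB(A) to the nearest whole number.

L_eq = 10·log₁₀[(1/T)·Σ tᵢ·10^(Lᵢ/10)] with T = 135 min.
Σ tᵢ·10^(Lᵢ/10) = 90·10^(93.5/10) + 30·10^(67.6/10) + 15·10^(72.9/10) = 2.020e+11.
L_eq = 10·log₁₀(2.020e+11/135) = 91.75 dB(A).

92 dB(A)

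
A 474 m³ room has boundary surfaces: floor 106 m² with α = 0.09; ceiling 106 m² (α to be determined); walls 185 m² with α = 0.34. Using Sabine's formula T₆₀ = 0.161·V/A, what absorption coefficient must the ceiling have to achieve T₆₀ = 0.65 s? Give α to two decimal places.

0.42

Required total absorption A = 0.161·474/0.65 = 117.41 m².
Absorption from the other surfaces = 106·0.09 + 185·0.34 = 72.44 m², so the ceiling must supply 44.97 m² over 106 m².
α = 44.97/106 = 0.424.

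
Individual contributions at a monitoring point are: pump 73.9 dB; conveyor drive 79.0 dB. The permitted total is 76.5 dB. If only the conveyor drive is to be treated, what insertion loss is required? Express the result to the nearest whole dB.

6 dB

Fixed contribution from the other source: Σ 10^(L/10) = 10^(73.9/10) = 2.455e+07 (73.90 dB).
To meet 76.5 dB overall, the treated conveyor drive may contribute at most 10^(76.5/10) − 2.455e+07 = 2.012e+07, i.e. 73.04 dB.
So the conveyor drive must be reduced from 79.0 to 73.04 dB: IL = 5.96 dB.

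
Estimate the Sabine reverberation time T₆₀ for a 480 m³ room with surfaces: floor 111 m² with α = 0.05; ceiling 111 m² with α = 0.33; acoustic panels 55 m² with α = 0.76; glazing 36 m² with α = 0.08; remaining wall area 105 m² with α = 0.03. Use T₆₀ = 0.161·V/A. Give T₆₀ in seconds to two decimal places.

0.86 s

Summing Sᵢαᵢ: 111·0.05 + 111·0.33 + 55·0.76 + 36·0.08 + 105·0.03 = 90.01 m².
T₆₀ = 0.161 × 480 / 90.01 = 0.859 s.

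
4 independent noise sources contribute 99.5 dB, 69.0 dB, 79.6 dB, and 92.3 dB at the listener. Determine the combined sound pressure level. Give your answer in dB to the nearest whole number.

Incoherent sources combine by intensity addition: L_total = 10·log₁₀(Σ 10^(L_i/10)).
Σ 10^(L/10) = 10^(99.5/10) + 10^(69.0/10) + 10^(79.6/10) + 10^(92.3/10) = 1.071e+10.
L_total = 10·log₁₀(1.071e+10) = 100.30 dB.

100 dB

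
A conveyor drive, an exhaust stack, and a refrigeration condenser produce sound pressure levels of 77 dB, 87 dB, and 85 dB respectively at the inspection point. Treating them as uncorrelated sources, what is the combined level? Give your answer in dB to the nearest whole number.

89 dB

Incoherent sources combine by intensity addition: L_total = 10·log₁₀(Σ 10^(L_i/10)).
Σ 10^(L/10) = 10^(77/10) + 10^(87/10) + 10^(85/10) = 8.675e+08.
L_total = 10·log₁₀(8.675e+08) = 89.38 dB.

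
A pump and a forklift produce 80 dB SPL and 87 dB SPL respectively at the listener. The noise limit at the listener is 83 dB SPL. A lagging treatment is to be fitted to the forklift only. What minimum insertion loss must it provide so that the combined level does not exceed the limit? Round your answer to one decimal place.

Fixed contribution from the other source: Σ 10^(L/10) = 10^(80/10) = 1.000e+08 (80.00 dB SPL).
The limit corresponds to 10^(83/10) = 1.995e+08; subtracting the fixed part leaves 9.953e+07 for the forklift, i.e. 79.98 dB SPL.
Required insertion loss = 87 − 79.98 = 7.02 dB.

7.0 dB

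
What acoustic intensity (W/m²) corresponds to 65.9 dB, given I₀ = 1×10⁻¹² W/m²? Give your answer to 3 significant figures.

3.89e-06 W/m²

I = I₀·10^(L/10) = 10⁻¹² × 10^(65.9/10) = 10^(-5.410).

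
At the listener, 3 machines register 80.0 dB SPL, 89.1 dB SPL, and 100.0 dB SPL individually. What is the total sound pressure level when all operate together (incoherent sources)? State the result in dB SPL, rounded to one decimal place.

For uncorrelated sources the intensities add, so convert each level to linear form, sum, and take 10·log₁₀ of the total.
Σ 10^(L/10) = 10^(80.0/10) + 10^(89.1/10) + 10^(100.0/10) = 1.091e+10.
L_total = 10·log₁₀(1.091e+10) = 100.38 dB SPL.

100.4 dB SPL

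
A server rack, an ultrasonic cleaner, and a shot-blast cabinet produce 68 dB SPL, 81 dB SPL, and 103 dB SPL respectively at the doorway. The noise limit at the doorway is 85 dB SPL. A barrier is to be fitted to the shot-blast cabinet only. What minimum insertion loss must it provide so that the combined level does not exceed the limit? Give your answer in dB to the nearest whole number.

20 dB

Everything except the shot-blast cabinet sums to 10^(68/10) + 10^(81/10) = 1.322e+08 in linear terms, 81.21 dB SPL.
The limit corresponds to 10^(85/10) = 3.162e+08; subtracting the fixed part leaves 1.840e+08 for the shot-blast cabinet, i.e. 82.65 dB SPL.
So the shot-blast cabinet must be reduced from 103 to 82.65 dB SPL: IL = 20.35 dB.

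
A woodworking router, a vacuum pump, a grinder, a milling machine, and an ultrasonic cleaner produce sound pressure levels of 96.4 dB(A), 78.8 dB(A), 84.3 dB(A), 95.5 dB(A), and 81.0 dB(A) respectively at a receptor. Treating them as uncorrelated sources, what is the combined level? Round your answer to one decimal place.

Incoherent sources combine by intensity addition: L_total = 10·log₁₀(Σ 10^(L_i/10)).
Σ 10^(L/10) = 10^(96.4/10) + 10^(78.8/10) + 10^(84.3/10) + 10^(95.5/10) + 10^(81.0/10) = 8.384e+09.
L_total = 10·log₁₀(8.384e+09) = 99.23 dB(A).

99.2 dB(A)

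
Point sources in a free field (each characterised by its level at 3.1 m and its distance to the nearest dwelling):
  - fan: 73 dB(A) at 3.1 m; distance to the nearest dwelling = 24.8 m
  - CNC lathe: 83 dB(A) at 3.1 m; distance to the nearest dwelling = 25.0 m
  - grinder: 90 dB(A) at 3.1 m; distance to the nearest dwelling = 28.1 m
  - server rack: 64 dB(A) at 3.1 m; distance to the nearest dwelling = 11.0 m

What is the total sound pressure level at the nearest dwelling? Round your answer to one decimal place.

Apply inverse-square spreading to bring every level to the receiver, then sum 10^(L/10).
fan: 73 − 20·log₁₀(24.8/3.1) = 73 − 18.06 = 54.94 dB(A).
CNC lathe: 83 − 20·log₁₀(25.0/3.1) = 83 − 18.13 = 64.87 dB(A).
grinder: 90 − 20·log₁₀(28.1/3.1) = 90 − 19.15 = 70.85 dB(A).
server rack: 64 − 20·log₁₀(11.0/3.1) = 64 − 11.00 = 53.00 dB(A).
Σ 10^(L/10) = 1.575e+07 → L_total = 10·log₁₀(1.575e+07) = 71.97 dB(A).

72.0 dB(A)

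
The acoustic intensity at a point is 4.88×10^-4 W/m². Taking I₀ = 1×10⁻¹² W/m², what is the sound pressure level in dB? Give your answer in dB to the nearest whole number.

Dividing by I₀ shifts the exponent by 12: I/I₀ = 4.88×10^8.
L = 10·(0.6884 + 8) = 86.88 dB.

87 dB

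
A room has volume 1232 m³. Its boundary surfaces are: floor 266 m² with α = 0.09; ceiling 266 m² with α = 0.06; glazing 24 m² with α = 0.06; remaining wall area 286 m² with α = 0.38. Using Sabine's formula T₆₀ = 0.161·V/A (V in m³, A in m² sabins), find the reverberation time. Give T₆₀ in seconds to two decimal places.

A = Σ Sᵢαᵢ = 266·0.09 + 266·0.06 + 24·0.06 + 286·0.38 = 150.02 m².
T₆₀ = 0.161 × 1232 / 150.02 = 1.322 s.

1.32 s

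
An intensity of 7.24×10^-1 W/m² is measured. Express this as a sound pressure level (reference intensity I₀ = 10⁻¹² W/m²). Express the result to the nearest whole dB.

I/I₀ = 7.24×10^-1/10⁻¹² = 7.24×10^11, and L = 10·log₁₀(I/I₀).
L = 10·(0.8597 + 11) = 118.60 dB.

119 dB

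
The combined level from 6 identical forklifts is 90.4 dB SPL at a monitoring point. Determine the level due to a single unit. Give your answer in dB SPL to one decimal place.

82.6 dB SPL

For N identical incoherent sources L_total = L₁ + 10·log₁₀ N, so L₁ = 90.4 − 10·log₁₀(6) = 90.4 − 7.782.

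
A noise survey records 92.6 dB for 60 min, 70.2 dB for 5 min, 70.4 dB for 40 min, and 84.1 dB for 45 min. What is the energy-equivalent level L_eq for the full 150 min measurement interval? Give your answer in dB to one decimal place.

The energy average is taken in the linear domain: L_eq = 10·log₁₀[(Σ tᵢ·10^(Lᵢ/10))/T], T = 150 min.
Σ tᵢ·10^(Lᵢ/10) = 60·10^(92.6/10) + 5·10^(70.2/10) + 40·10^(70.4/10) + 45·10^(84.1/10) = 1.212e+11.
L_eq = 10·log₁₀(1.212e+11/150) = 89.08 dB.

89.1 dB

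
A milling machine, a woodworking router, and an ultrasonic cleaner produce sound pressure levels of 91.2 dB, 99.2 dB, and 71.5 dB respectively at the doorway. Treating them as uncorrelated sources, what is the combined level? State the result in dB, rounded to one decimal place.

99.8 dB

Incoherent sources combine by intensity addition: L_total = 10·log₁₀(Σ 10^(L_i/10)).
Σ 10^(L/10) = 10^(91.2/10) + 10^(99.2/10) + 10^(71.5/10) = 9.650e+09.
L_total = 10·log₁₀(9.650e+09) = 99.85 dB.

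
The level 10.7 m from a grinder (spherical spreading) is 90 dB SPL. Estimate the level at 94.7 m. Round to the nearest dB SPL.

Point-source attenuation: ΔL = 20·log₁₀(r₂/r₁) = 20·log₁₀(94.7/10.7) = 18.939 dB.
L₂ = 90 − 20·log₁₀(94.7/10.7) = 90 − 18.939 = 71.06 dB SPL.

71 dB SPL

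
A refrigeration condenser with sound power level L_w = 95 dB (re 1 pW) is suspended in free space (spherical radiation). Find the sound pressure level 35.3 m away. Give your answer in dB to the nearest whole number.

L_p = L_w − 10·log₁₀(4π·r²) with r = 35.3 m.
4π·r² = 1.566e+04 m², 10·log₁₀ of that is 41.948 dB.
L_p = 95 − 41.948 = 53.05 dB.

53 dB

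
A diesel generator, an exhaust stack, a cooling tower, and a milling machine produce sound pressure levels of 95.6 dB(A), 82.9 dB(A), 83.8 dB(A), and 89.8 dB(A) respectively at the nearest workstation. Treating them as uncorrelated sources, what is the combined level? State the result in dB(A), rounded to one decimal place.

97.0 dB(A)

For uncorrelated sources the intensities add, so convert each level to linear form, sum, and take 10·log₁₀ of the total.
Σ 10^(L/10) = 10^(95.6/10) + 10^(82.9/10) + 10^(83.8/10) + 10^(89.8/10) = 5.021e+09.
L_total = 10·log₁₀(5.021e+09) = 97.01 dB(A).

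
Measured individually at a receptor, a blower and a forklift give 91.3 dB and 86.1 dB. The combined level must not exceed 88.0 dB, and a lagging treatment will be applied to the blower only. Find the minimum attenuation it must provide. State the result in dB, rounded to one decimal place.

7.8 dB

Everything except the blower sums to 10^(86.1/10) = 4.074e+08 in linear terms, 86.10 dB.
The limit corresponds to 10^(88.0/10) = 6.310e+08; subtracting the fixed part leaves 2.236e+08 for the blower, i.e. 83.49 dB.
Required insertion loss = 91.3 − 83.49 = 7.81 dB.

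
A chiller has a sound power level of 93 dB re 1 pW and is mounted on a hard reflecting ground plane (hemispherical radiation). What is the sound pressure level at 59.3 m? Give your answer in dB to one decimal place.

49.6 dB

L_p = L_w − 10·log₁₀(2π·r²) with r = 59.3 m.
2π·r² = 2.209e+04 m², 10·log₁₀ of that is 43.443 dB.
L_p = 93 − 43.443 = 49.56 dB.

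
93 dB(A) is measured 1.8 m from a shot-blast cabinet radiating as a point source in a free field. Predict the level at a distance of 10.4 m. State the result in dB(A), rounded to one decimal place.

77.8 dB(A)

Point-source attenuation: ΔL = 20·log₁₀(r₂/r₁) = 20·log₁₀(10.4/1.8) = 15.235 dB.
L₂ = 93 − 20·log₁₀(10.4/1.8) = 93 − 15.235 = 77.76 dB(A).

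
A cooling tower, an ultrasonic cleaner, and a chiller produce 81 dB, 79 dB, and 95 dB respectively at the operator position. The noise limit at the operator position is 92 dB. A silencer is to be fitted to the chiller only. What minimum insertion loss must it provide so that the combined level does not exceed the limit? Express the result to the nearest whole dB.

4 dB

Everything except the chiller sums to 10^(81/10) + 10^(79/10) = 2.053e+08 in linear terms, 83.12 dB.
To meet 92 dB overall, the treated chiller may contribute at most 10^(92/10) − 2.053e+08 = 1.380e+09, i.e. 91.40 dB.
So the chiller must be reduced from 95 to 91.40 dB: IL = 3.60 dB.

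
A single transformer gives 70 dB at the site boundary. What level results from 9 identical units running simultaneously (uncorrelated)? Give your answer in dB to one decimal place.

79.5 dB

L_total = L₁ + 10·log₁₀ N for N identical incoherent sources.
L_total = 70 + 10·log₁₀(9) = 70 + 9.542 = 79.54 dB.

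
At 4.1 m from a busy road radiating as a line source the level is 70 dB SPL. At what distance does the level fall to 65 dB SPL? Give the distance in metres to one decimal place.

Line-source spreading drops the level by 10·log₁₀(r₂/r₁); inverting, r₂/r₁ = 10^(ΔL/10).
r₂ = 4.1·10^((70−65)/10) = 4.1·10^(5.0/10) = 12.97 m.

13.0 m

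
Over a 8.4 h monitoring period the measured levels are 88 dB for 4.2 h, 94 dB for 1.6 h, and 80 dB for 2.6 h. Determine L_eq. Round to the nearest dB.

89 dB

L_eq = 10·log₁₀[(1/T)·Σ tᵢ·10^(Lᵢ/10)] with T = 8.4 h.
Σ tᵢ·10^(Lᵢ/10) = 4.2·10^(88/10) + 1.6·10^(94/10) + 2.6·10^(80/10) = 6.929e+09.
L_eq = 10·log₁₀(6.929e+09/8.4) = 89.16 dB.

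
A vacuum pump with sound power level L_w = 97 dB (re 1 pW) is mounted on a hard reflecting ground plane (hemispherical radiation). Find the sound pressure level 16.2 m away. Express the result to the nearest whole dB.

The power spreads over a hemisphere of area 2π·r², so L_p = L_w − 10·log₁₀(2π·r²).
2π·r² = 1649 m², 10·log₁₀ of that is 32.172 dB.
L_p = 97 − 32.172 = 64.83 dB.

65 dB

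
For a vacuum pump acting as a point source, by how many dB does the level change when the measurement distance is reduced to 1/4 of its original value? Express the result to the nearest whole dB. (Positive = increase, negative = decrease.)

Point-source spreading: ΔL = −20·log₁₀(r₂/r₁).
ΔL = −20·log₁₀(0.25) = +12.04 dB.

+12 dB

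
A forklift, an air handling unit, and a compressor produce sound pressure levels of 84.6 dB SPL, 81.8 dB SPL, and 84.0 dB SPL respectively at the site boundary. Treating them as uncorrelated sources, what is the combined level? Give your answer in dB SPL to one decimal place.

88.4 dB SPL

Incoherent sources combine by intensity addition: L_total = 10·log₁₀(Σ 10^(L_i/10)).
Σ 10^(L/10) = 10^(84.6/10) + 10^(81.8/10) + 10^(84.0/10) = 6.909e+08.
L_total = 10·log₁₀(6.909e+08) = 88.39 dB SPL.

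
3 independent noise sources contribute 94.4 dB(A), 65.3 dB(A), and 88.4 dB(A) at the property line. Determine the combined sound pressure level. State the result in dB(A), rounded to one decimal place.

Incoherent sources combine by intensity addition: L_total = 10·log₁₀(Σ 10^(L_i/10)).
Σ 10^(L/10) = 10^(94.4/10) + 10^(65.3/10) + 10^(88.4/10) = 3.449e+09.
L_total = 10·log₁₀(3.449e+09) = 95.38 dB(A).

95.4 dB(A)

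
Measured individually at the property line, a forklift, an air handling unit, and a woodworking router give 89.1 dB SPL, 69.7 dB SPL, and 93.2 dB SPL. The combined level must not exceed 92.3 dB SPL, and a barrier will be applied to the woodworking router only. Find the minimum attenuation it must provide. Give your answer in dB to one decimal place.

Fixed contribution from the other sources: Σ 10^(L/10) = 10^(89.1/10) + 10^(69.7/10) = 8.222e+08 (89.15 dB SPL).
To meet 92.3 dB SPL overall, the treated woodworking router may contribute at most 10^(92.3/10) − 8.222e+08 = 8.761e+08, i.e. 89.43 dB SPL.
So the woodworking router must be reduced from 93.2 to 89.43 dB SPL: IL = 3.77 dB.

3.8 dB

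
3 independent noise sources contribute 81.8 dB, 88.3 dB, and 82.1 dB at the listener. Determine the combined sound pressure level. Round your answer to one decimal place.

90.0 dB

Incoherent sources combine by intensity addition: L_total = 10·log₁₀(Σ 10^(L_i/10)).
Σ 10^(L/10) = 10^(81.8/10) + 10^(88.3/10) + 10^(82.1/10) = 9.896e+08.
L_total = 10·log₁₀(9.896e+08) = 89.95 dB.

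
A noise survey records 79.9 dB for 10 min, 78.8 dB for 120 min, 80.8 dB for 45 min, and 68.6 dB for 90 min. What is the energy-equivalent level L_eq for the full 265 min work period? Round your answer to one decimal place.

The energy average is taken in the linear domain: L_eq = 10·log₁₀[(Σ tᵢ·10^(Lᵢ/10))/T], T = 265 min.
Σ tᵢ·10^(Lᵢ/10) = 10·10^(79.9/10) + 120·10^(78.8/10) + 45·10^(80.8/10) + 90·10^(68.6/10) = 1.614e+10.
L_eq = 10·log₁₀(1.614e+10/265) = 77.85 dB.

77.8 dB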